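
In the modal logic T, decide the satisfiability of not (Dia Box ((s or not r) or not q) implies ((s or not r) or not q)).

1. not (Dia Box ((s or not r) or not q) implies ((s or not r) or not q)), w0
2. Dia Box ((s or not r) or not q), w0   [neg-implies-rule on 1]
3. not ((s or not r) or not q), w0   [neg-implies-rule on 1]
4. not (s or not r), w0   [neg-or-rule on 3]
5. q, w0   [neg-or-rule on 3]
6. not s, w0   [neg-or-rule on 4]
7. r, w0   [neg-or-rule on 4]
8. Box ((s or not r) or not q), w1   [Dia-rule on 2: fresh world w1, w0Rw1]
9. (s or not r) or not q, w1   [Box-rule on 8 via w1Rw1]
10. not q, w1   [or-rule on 9 (branches; this branch)]
Accessibility: w0Rw0, w0Rw1, w1Rw1

Yes, satisfiable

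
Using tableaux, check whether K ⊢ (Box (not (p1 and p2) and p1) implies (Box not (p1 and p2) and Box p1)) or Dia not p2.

Valid in K

Tableau for the negation not ((Box (not (p1 and p2) and p1) implies (Box not (p1 and p2) and Box p1)) or Dia not p2):
1. not ((Box (not (p1 and p2) and p1) implies (Box not (p1 and p2) and Box p1)) or Dia not p2), w0
2. not (Box (not (p1 and p2) and p1) implies (Box not (p1 and p2) and Box p1)), w0   [neg-or-rule on 1]
3. not Dia not p2, w0   [neg-or-rule on 1]
4. Box (not (p1 and p2) and p1), w0   [neg-implies-rule on 2]
5. not (Box not (p1 and p2) and Box p1), w0   [neg-implies-rule on 2]
6. not Box not (p1 and p2), w0   [neg-and-rule on 5 (branches; this branch)]
7. p1 and p2, w1   [neg-Box-rule on 6: fresh world w1, w0Rw1]
8. p1, w1   [and-rule on 7]
9. p2, w1   [and-rule on 7]
10. not (p1 and p2) and p1, w1   [Box-rule on 4 via w0Rw1]
11. not (p1 and p2), w1   [and-rule on 10]
12. not p2, w1   [neg-and-rule on 11 (branches; this branch)]
Accessibility: w0Rw1
Branch closes: p2 and not p2 both at w1.
All branches of the negation close; one closing branch shown above.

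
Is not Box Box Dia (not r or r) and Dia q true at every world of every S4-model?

Invalid (countermodel exists)

Tableau for the negation not (not Box Box Dia (not r or r) and Dia q):
1. not (not Box Box Dia (not r or r) and Dia q), w0
2. not Dia q, w0
3. not q, w0
Accessibility: w0Rw0
The negation has an open branch (countermodel exists).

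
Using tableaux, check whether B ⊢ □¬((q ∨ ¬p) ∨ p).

Tableau for the negation ¬□¬((q ∨ ¬p) ∨ p):
1. ¬□¬((q ∨ ¬p) ∨ p), w0
2. (q ∨ ¬p) ∨ p, w1
3. p, w1
Accessibility: w0Rw0, w0Rw1, w1Rw0, w1Rw1
The negation has an open branch (countermodel exists).

No, not valid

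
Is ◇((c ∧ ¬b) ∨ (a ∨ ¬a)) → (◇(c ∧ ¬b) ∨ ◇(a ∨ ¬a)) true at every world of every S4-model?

Tableau for the negation ¬(◇((c ∧ ¬b) ∨ (a ∨ ¬a)) → (◇(c ∧ ¬b) ∨ ◇(a ∨ ¬a))):
1. ¬(◇((c ∧ ¬b) ∨ (a ∨ ¬a)) → (◇(c ∧ ¬b) ∨ ◇(a ∨ ¬a))), 0
2. ◇((c ∧ ¬b) ∨ (a ∨ ¬a)), 0
3. ¬(◇(c ∧ ¬b) ∨ ◇(a ∨ ¬a)), 0
4. ¬◇(c ∧ ¬b), 0
5. ¬◇(a ∨ ¬a), 0
6. ¬(c ∧ ¬b), 0
7. ¬(a ∨ ¬a), 0
8. ¬a, 0
9. a, 0
Accessibility: 0R0
Branch closes: a and ¬a both at 0.
Every branch of the negation's tableau closes; the branch above is one of them.

Valid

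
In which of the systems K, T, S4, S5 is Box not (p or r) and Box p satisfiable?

K

T-tableau for the formula:
1. Box not (p or r) and Box p, u
2. Box not (p or r), u
3. Box p, u
4. not (p or r), u
5. not p, u
6. not r, u
7. p, u
Accessibility: uRu
Branch closes: p and not p both at u.
Every branch closes (one shown): unsatisfiable in T, hence also in S4, S5 (every S4/S5-frame is a T-frame).
K-tableau for the formula:
1. Box not (p or r) and Box p, u
2. Box not (p or r), u
3. Box p, u
Complete open branch: satisfiable in K.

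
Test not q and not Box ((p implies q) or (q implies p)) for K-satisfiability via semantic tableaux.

1. not q and not Box ((p implies q) or (q implies p)), w0
2. not q, w0
3. not Box ((p implies q) or (q implies p)), w0
4. not ((p implies q) or (q implies p)), w1
5. not (p implies q), w1
6. not (q implies p), w1
7. p, w1
8. not q, w1
9. q, w1
10. not p, w1
Accessibility: w0Rw1
Branch closes: q and not q both at w1.
Every branch closes; the branch above is one of them.

No, unsatisfiable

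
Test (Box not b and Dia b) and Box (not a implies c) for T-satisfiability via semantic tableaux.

Unsatisfiable

1. (Box not b and Dia b) and Box (not a implies c), 0
2. Box not b and Dia b, 0
3. Box (not a implies c), 0
4. Box not b, 0
5. Dia b, 0
6. not a implies c, 0
7. not b, 0
8. c, 0
9. b, 1
10. not a implies c, 1
11. not b, 1
Accessibility: 0R0, 0R1, 1R1
Branch closes: b and not b both at 1.
Every branch closes; the branch above is one of them.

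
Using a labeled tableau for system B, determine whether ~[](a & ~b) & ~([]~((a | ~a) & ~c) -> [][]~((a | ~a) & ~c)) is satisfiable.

1. ~[](a & ~b) & ~([]~((a | ~a) & ~c) -> [][]~((a | ~a) & ~c)), u
2. ~[](a & ~b), u
3. ~([]~((a | ~a) & ~c) -> [][]~((a | ~a) & ~c)), u
4. []~((a | ~a) & ~c), u
5. ~[][]~((a | ~a) & ~c), u
6. ~((a | ~a) & ~c), u
7. c, u
8. ~(a & ~b), v
9. ~((a | ~a) & ~c), v
10. b, v
11. c, v
12. ~[]~((a | ~a) & ~c), w
13. ~((a | ~a) & ~c), w
14. c, w
15. (a | ~a) & ~c, x
16. a | ~a, x
17. ~c, x
18. ~a, x
Accessibility: uRu, uRv, uRw, vRu, vRv, wRu, wRw, wRx, xRw, xRx

Satisfiable (open branch found)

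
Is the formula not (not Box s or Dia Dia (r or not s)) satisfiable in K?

1. not (not Box s or Dia Dia (r or not s)), w0
2. Box s, w0
3. not Dia Dia (r or not s), w0

Satisfiable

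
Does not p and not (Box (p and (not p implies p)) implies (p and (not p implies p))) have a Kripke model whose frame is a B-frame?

1. not p and not (Box (p and (not p implies p)) implies (p and (not p implies p))), w0
2. not p, w0   [and-rule on 1]
3. not (Box (p and (not p implies p)) implies (p and (not p implies p))), w0   [and-rule on 1]
4. Box (p and (not p implies p)), w0   [neg-implies-rule on 3]
5. not (p and (not p implies p)), w0   [neg-implies-rule on 3]
6. p and (not p implies p), w0   [Box-rule on 4 via w0Rw0]
7. p, w0   [and-rule on 6]
8. not p implies p, w0   [and-rule on 6]
Accessibility: w0Rw0
Branch closes: p and not p both at w0.
(One branch shown.) All branches close.

No, unsatisfiable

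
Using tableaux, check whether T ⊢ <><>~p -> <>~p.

Tableau for the negation ~(<><>~p -> <>~p):
1. ~(<><>~p -> <>~p), w0
2. <><>~p, w0   [~->-rule on 1]
3. ~<>~p, w0   [~->-rule on 1]
4. p, w0   [~<>-rule on 3 via w0Rw0]
5. <>~p, w1   [<>-rule on 2: fresh world w1, w0Rw1]
6. p, w1   [~<>-rule on 3 via w0Rw1]
7. ~p, w2   [<>-rule on 5: fresh world w2, w1Rw2]
Accessibility: w0Rw0, w0Rw1, w1Rw1, w1Rw2, w2Rw2
The negation has an open branch (countermodel exists).

Not valid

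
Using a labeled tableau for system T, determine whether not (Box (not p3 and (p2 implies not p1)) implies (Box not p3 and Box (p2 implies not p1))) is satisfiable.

No, unsatisfiable

1. not (Box (not p3 and (p2 implies not p1)) implies (Box not p3 and Box (p2 implies not p1))), 0
2. Box (not p3 and (p2 implies not p1)), 0
3. not (Box not p3 and Box (p2 implies not p1)), 0
4. not p3 and (p2 implies not p1), 0
5. not p3, 0
6. p2 implies not p1, 0
7. not Box (p2 implies not p1), 0
8. not p1, 0
9. not (p2 implies not p1), 1
10. p2, 1
11. p1, 1
12. not p3 and (p2 implies not p1), 1
13. not p3, 1
14. p2 implies not p1, 1
15. not p1, 1
Accessibility: 0R0, 0R1, 1R1
Branch closes: p1 and not p1 both at 1.
Every branch closes; the branch above is one of them.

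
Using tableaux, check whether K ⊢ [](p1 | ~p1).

Valid in K

Tableau for the negation ~[](p1 | ~p1):
1. ~[](p1 | ~p1), u
2. ~(p1 | ~p1), v   [~[]-rule on 1: fresh world v, uRv]
3. ~p1, v   [~|-rule on 2]
4. p1, v   [~|-rule on 2]
Accessibility: uRv
Branch closes: p1 and ~p1 both at v.
Every branch of the negation's tableau closes; the branch above is one of them.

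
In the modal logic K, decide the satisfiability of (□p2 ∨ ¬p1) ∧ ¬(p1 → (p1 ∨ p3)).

1. (□p2 ∨ ¬p1) ∧ ¬(p1 → (p1 ∨ p3)), w0
2. □p2 ∨ ¬p1, w0
3. ¬(p1 → (p1 ∨ p3)), w0
4. p1, w0
5. ¬(p1 ∨ p3), w0
6. ¬p1, w0
7. ¬p3, w0
Branch closes: p1 and ¬p1 both at w0.
All branches of the tableau close; one closing branch shown above.

Unsatisfiable (every branch closes)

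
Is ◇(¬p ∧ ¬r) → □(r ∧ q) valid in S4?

Invalid (countermodel exists)

Tableau for the negation ¬(◇(¬p ∧ ¬r) → □(r ∧ q)):
1. ¬(◇(¬p ∧ ¬r) → □(r ∧ q)), 0
2. ◇(¬p ∧ ¬r), 0
3. ¬□(r ∧ q), 0
4. ¬p ∧ ¬r, 1
5. ¬p, 1
6. ¬r, 1
7. ¬(r ∧ q), 2
8. ¬q, 2
Accessibility: 0R0, 0R1, 0R2, 1R1, 2R2
The negation has an open branch (countermodel exists).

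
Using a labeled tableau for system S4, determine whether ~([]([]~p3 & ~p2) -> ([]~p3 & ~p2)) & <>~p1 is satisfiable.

Unsatisfiable (every branch closes)

1. ~([]([]~p3 & ~p2) -> ([]~p3 & ~p2)) & <>~p1, w0
2. ~([]([]~p3 & ~p2) -> ([]~p3 & ~p2)), w0
3. <>~p1, w0
4. []([]~p3 & ~p2), w0
5. ~([]~p3 & ~p2), w0
6. []~p3 & ~p2, w0
7. []~p3, w0
8. ~p2, w0
9. ~p3, w0
10. ~[]~p3, w0
11. ~p1, w1
12. []~p3 & ~p2, w1
13. []~p3, w1
14. ~p2, w1
15. ~p3, w1
16. p3, w2
17. []~p3 & ~p2, w2
18. []~p3, w2
19. ~p2, w2
20. ~p3, w2
Accessibility: w0Rw0, w0Rw1, w0Rw2, w1Rw1, w2Rw2
Branch closes: p3 and ~p3 both at w2.
All branches of the tableau close; one closing branch shown above.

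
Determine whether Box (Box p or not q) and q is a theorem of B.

Not valid

Tableau for the negation not (Box (Box p or not q) and q):
1. not (Box (Box p or not q) and q), 0
2. not q, 0
Accessibility: 0R0
The negation has an open branch (countermodel exists).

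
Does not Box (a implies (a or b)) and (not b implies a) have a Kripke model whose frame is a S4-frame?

1. not Box (a implies (a or b)) and (not b implies a), 0
2. not Box (a implies (a or b)), 0
3. not b implies a, 0
4. a, 0
5. not (a implies (a or b)), 1
6. a, 1
7. not (a or b), 1
8. not a, 1
9. not b, 1
Accessibility: 0R0, 0R1, 1R1
Branch closes: a and not a both at 1.
Every branch closes; the branch above is one of them.

No, unsatisfiable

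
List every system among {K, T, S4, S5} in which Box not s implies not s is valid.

T-tableau for the negation not (Box not s implies not s):
1. not (Box not s implies not s), 0
2. Box not s, 0
3. s, 0
4. not s, 0
Accessibility: 0R0
Branch closes: s and not s both at 0.
Every branch closes (one shown): valid in T, hence also in S4, S5 (every theorem of T is a theorem of S4 and S5).
K-tableau for the negation not (Box not s implies not s):
1. not (Box not s implies not s), 0
2. Box not s, 0
3. s, 0
Complete open branch: countermodel on a K-frame, so not valid in K.

T, S4, S5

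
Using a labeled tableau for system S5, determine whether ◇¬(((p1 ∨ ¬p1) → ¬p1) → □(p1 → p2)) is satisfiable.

Yes, satisfiable

1. ◇¬(((p1 ∨ ¬p1) → ¬p1) → □(p1 → p2)), w0
2. ¬(((p1 ∨ ¬p1) → ¬p1) → □(p1 → p2)), w1
3. (p1 ∨ ¬p1) → ¬p1, w1
4. ¬□(p1 → p2), w1
5. ¬p1, w1
6. ¬(p1 → p2), w2
7. p1, w2
8. ¬p2, w2
Accessibility: w0Rw0, w0Rw1, w0Rw2, w1Rw0, w1Rw1, w1Rw2, w2Rw0, w2Rw1, w2Rw2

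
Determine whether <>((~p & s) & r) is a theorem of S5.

Tableau for the negation ~<>((~p & s) & r):
1. ~<>((~p & s) & r), 0
2. ~((~p & s) & r), 0
3. ~r, 0
Accessibility: 0R0
The negation has an open branch (countermodel exists).

Not valid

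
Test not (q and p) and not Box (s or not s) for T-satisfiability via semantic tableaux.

1. not (q and p) and not Box (s or not s), w0
2. not (q and p), w0
3. not Box (s or not s), w0
4. not p, w0
5. not (s or not s), w1
6. not s, w1
7. s, w1
Accessibility: w0Rw0, w0Rw1, w1Rw1
Branch closes: s and not s both at w1.
Every branch closes; the branch above is one of them.

Unsatisfiable (every branch closes)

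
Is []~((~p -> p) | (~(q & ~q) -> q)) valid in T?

Invalid (countermodel exists)

Tableau for the negation ~[]~((~p -> p) | (~(q & ~q) -> q)):
1. ~[]~((~p -> p) | (~(q & ~q) -> q)), 0
2. (~p -> p) | (~(q & ~q) -> q), 1
3. ~(q & ~q) -> q, 1
4. q, 1
Accessibility: 0R0, 0R1, 1R1
The negation has an open branch (countermodel exists).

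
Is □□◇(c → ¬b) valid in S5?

Invalid (countermodel exists)

Tableau for the negation ¬□□◇(c → ¬b):
1. ¬□□◇(c → ¬b), 0
2. ¬□◇(c → ¬b), 1
3. ¬◇(c → ¬b), 2
4. ¬(c → ¬b), 0
5. c, 0
6. b, 0
7. ¬(c → ¬b), 1
8. c, 1
9. b, 1
10. ¬(c → ¬b), 2
11. c, 2
12. b, 2
Accessibility: 0R0, 0R1, 0R2, 1R0, 1R1, 1R2, 2R0, 2R1, 2R2
The negation has an open branch (countermodel exists).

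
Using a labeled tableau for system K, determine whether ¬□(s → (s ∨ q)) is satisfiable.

No, unsatisfiable

1. ¬□(s → (s ∨ q)), 0
2. ¬(s → (s ∨ q)), 1
3. s, 1
4. ¬(s ∨ q), 1
5. ¬s, 1
6. ¬q, 1
Accessibility: 0R1
Branch closes: s and ¬s both at 1.
(One branch shown.) All branches close.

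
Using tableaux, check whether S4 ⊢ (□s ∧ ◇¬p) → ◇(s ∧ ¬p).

Valid in S4

Tableau for the negation ¬((□s ∧ ◇¬p) → ◇(s ∧ ¬p)):
1. ¬((□s ∧ ◇¬p) → ◇(s ∧ ¬p)), w0
2. □s ∧ ◇¬p, w0
3. ¬◇(s ∧ ¬p), w0
4. □s, w0
5. ◇¬p, w0
6. ¬(s ∧ ¬p), w0
7. s, w0
8. p, w0
9. ¬p, w1
10. ¬(s ∧ ¬p), w1
11. s, w1
12. p, w1
Accessibility: w0Rw0, w0Rw1, w1Rw1
Branch closes: p and ¬p both at w1.
Every branch of the negation's tableau closes; the branch above is one of them.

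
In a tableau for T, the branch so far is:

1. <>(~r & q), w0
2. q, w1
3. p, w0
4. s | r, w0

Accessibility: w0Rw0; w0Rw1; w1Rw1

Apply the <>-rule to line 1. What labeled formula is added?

a fresh world w2 with w0Rw2, and ~r & q at w2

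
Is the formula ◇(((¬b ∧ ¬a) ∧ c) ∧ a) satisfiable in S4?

1. ◇(((¬b ∧ ¬a) ∧ c) ∧ a), u
2. ((¬b ∧ ¬a) ∧ c) ∧ a, v
3. (¬b ∧ ¬a) ∧ c, v
4. a, v
5. ¬b ∧ ¬a, v
6. c, v
7. ¬b, v
8. ¬a, v
Accessibility: uRu, uRv, vRv
Branch closes: a and ¬a both at v.
All branches of the tableau close; one closing branch shown above.

Unsatisfiable (every branch closes)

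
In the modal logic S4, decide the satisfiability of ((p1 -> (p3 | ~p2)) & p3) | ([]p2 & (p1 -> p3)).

1. ((p1 -> (p3 | ~p2)) & p3) | ([]p2 & (p1 -> p3)), u
2. []p2 & (p1 -> p3), u
3. []p2, u
4. p1 -> p3, u
5. p2, u
6. p3, u
Accessibility: uRu

Satisfiable (open branch found)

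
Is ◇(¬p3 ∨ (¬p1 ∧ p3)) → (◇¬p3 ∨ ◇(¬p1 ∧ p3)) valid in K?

Tableau for the negation ¬(◇(¬p3 ∨ (¬p1 ∧ p3)) → (◇¬p3 ∨ ◇(¬p1 ∧ p3))):
1. ¬(◇(¬p3 ∨ (¬p1 ∧ p3)) → (◇¬p3 ∨ ◇(¬p1 ∧ p3))), w0
2. ◇(¬p3 ∨ (¬p1 ∧ p3)), w0
3. ¬(◇¬p3 ∨ ◇(¬p1 ∧ p3)), w0
4. ¬◇¬p3, w0
5. ¬◇(¬p1 ∧ p3), w0
6. ¬p3 ∨ (¬p1 ∧ p3), w1
7. p3, w1
8. ¬(¬p1 ∧ p3), w1
9. ¬p1 ∧ p3, w1
10. ¬p1, w1
11. ¬p3, w1
Accessibility: w0Rw1
Branch closes: p3 and ¬p3 both at w1.
All branches of the negation close; one closing branch shown above.

Yes, valid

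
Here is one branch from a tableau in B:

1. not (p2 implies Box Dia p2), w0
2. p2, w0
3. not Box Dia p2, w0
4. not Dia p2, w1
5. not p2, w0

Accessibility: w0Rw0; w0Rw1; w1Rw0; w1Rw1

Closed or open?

Closed

Both p2 and not p2 appear at w0.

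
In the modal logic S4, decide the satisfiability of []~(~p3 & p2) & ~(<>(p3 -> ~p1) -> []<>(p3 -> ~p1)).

Satisfiable (open branch found)

1. []~(~p3 & p2) & ~(<>(p3 -> ~p1) -> []<>(p3 -> ~p1)), 0
2. []~(~p3 & p2), 0   [&-rule on 1]
3. ~(<>(p3 -> ~p1) -> []<>(p3 -> ~p1)), 0   [&-rule on 1]
4. <>(p3 -> ~p1), 0   [~->-rule on 3]
5. ~[]<>(p3 -> ~p1), 0   [~->-rule on 3]
6. ~(~p3 & p2), 0   [[]-rule on 2 via 0R0]
7. ~p2, 0   [~&-rule on 6 (branches; this branch)]
8. p3 -> ~p1, 1   [<>-rule on 4: fresh world 1, 0R1]
9. ~(~p3 & p2), 1   [[]-rule on 2 via 0R1]
10. ~p1, 1   [->-rule on 8 (branches; this branch)]
11. ~p2, 1   [~&-rule on 9 (branches; this branch)]
12. ~<>(p3 -> ~p1), 2   [~[]-rule on 5: fresh world 2, 0R2]
13. ~(~p3 & p2), 2   [[]-rule on 2 via 0R2]
14. ~(p3 -> ~p1), 2   [~<>-rule on 12 via 2R2]
15. p3, 2   [~->-rule on 14]
16. p1, 2   [~->-rule on 14]
17. ~p2, 2   [~&-rule on 13 (branches; this branch)]
Accessibility: 0R0, 0R1, 0R2, 1R1, 2R2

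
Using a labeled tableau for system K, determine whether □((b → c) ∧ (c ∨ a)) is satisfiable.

Satisfiable (open branch found)

1. □((b → c) ∧ (c ∨ a)), u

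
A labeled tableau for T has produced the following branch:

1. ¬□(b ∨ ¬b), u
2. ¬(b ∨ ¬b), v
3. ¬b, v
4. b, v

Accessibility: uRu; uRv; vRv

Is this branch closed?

Both b and ¬b appear at v.

Yes, closed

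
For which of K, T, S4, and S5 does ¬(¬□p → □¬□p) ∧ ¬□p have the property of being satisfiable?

S4-tableau for the formula:
1. ¬(¬□p → □¬□p) ∧ ¬□p, w0
2. ¬(¬□p → □¬□p), w0
3. ¬□p, w0
4. ¬□¬□p, w0
5. ¬p, w1
6. □p, w2
7. p, w2
Accessibility: w0Rw0, w0Rw1, w0Rw2, w1Rw1, w2Rw2
Complete open branch: satisfiable in S4, hence also in K, T (this S4-model is also a K-model and a T-model).
S5-tableau for the formula:
1. ¬(¬□p → □¬□p) ∧ ¬□p, w0
2. ¬(¬□p → □¬□p), w0
3. ¬□p, w0
4. ¬□¬□p, w0
5. ¬p, w1
6. □p, w2
7. p, w0
8. p, w1
Accessibility: w0Rw0, w0Rw1, w0Rw2, w1Rw0, w1Rw1, w1Rw2, w2Rw0, w2Rw1, w2Rw2
Branch closes: p and ¬p both at w1.
Every branch closes (one shown): unsatisfiable in S5.

K, T, S4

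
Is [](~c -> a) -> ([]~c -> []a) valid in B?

Yes, valid

Tableau for the negation ~([](~c -> a) -> ([]~c -> []a)):
1. ~([](~c -> a) -> ([]~c -> []a)), w0
2. [](~c -> a), w0   [~->-rule on 1]
3. ~([]~c -> []a), w0   [~->-rule on 1]
4. []~c, w0   [~->-rule on 3]
5. ~[]a, w0   [~->-rule on 3]
6. ~c -> a, w0   [[]-rule on 2 via w0Rw0]
7. ~c, w0   [[]-rule on 4 via w0Rw0]
8. a, w0   [->-rule on 6 (branches; this branch)]
9. ~a, w1   [~[]-rule on 5: fresh world w1, w0Rw1]
10. ~c -> a, w1   [[]-rule on 2 via w0Rw1]
11. ~c, w1   [[]-rule on 4 via w0Rw1]
12. a, w1   [->-rule on 10 (branches; this branch)]
Accessibility: w0Rw0, w0Rw1, w1Rw0, w1Rw1
Branch closes: a and ~a both at w1.
All branches of the negation close; one closing branch shown above.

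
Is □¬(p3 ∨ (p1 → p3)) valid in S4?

Invalid (countermodel exists)

Tableau for the negation ¬□¬(p3 ∨ (p1 → p3)):
1. ¬□¬(p3 ∨ (p1 → p3)), w0
2. p3 ∨ (p1 → p3), w1
3. p1 → p3, w1
4. p3, w1
Accessibility: w0Rw0, w0Rw1, w1Rw1
The negation has an open branch (countermodel exists).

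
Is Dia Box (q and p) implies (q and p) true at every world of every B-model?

Tableau for the negation not (Dia Box (q and p) implies (q and p)):
1. not (Dia Box (q and p) implies (q and p)), w0
2. Dia Box (q and p), w0
3. not (q and p), w0
4. not p, w0
5. Box (q and p), w1
6. q and p, w0
7. q, w0
8. p, w0
Accessibility: w0Rw0, w0Rw1, w1Rw0, w1Rw1
Branch closes: p and not p both at w0.
Every branch of the negation's tableau closes; the branch above is one of them.

Valid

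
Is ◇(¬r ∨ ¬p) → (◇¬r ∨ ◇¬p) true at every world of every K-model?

Tableau for the negation ¬(◇(¬r ∨ ¬p) → (◇¬r ∨ ◇¬p)):
1. ¬(◇(¬r ∨ ¬p) → (◇¬r ∨ ◇¬p)), 0
2. ◇(¬r ∨ ¬p), 0
3. ¬(◇¬r ∨ ◇¬p), 0
4. ¬◇¬r, 0
5. ¬◇¬p, 0
6. ¬r ∨ ¬p, 1
7. r, 1
8. p, 1
9. ¬p, 1
Accessibility: 0R1
Branch closes: p and ¬p both at 1.
All branches of the negation close; one closing branch shown above.

Yes, valid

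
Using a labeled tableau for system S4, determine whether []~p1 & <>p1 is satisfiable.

1. []~p1 & <>p1, 0
2. []~p1, 0
3. <>p1, 0
4. ~p1, 0
5. p1, 1
6. ~p1, 1
Accessibility: 0R0, 0R1, 1R1
Branch closes: p1 and ~p1 both at 1.
All branches of the tableau close; one closing branch shown above.

Unsatisfiable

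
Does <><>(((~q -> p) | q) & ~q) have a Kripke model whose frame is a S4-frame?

Satisfiable (open branch found)

1. <><>(((~q -> p) | q) & ~q), 0
2. <>(((~q -> p) | q) & ~q), 1   [<>-rule on 1: fresh world 1, 0R1]
3. ((~q -> p) | q) & ~q, 2   [<>-rule on 2: fresh world 2, 1R2]
4. (~q -> p) | q, 2   [&-rule on 3]
5. ~q, 2   [&-rule on 3]
6. ~q -> p, 2   [|-rule on 4 (branches; this branch)]
7. p, 2   [->-rule on 6 (branches; this branch)]
Accessibility: 0R0, 0R1, 0R2, 1R1, 1R2, 2R2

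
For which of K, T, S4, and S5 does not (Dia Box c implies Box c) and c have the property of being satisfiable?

S4-tableau for the formula:
1. not (Dia Box c implies Box c) and c, 0
2. not (Dia Box c implies Box c), 0   [and-rule on 1]
3. c, 0   [and-rule on 1]
4. Dia Box c, 0   [neg-implies-rule on 2]
5. not Box c, 0   [neg-implies-rule on 2]
6. Box c, 1   [Dia-rule on 4: fresh world 1, 0R1]
7. c, 1   [Box-rule on 6 via 1R1]
8. not c, 2   [neg-Box-rule on 5: fresh world 2, 0R2]
Accessibility: 0R0, 0R1, 0R2, 1R1, 2R2
Complete open branch: satisfiable in S4, hence also in K, T (this S4-model is also a K-model and a T-model).
S5-tableau for the formula:
1. not (Dia Box c implies Box c) and c, 0
2. not (Dia Box c implies Box c), 0   [and-rule on 1]
3. c, 0   [and-rule on 1]
4. Dia Box c, 0   [neg-implies-rule on 2]
5. not Box c, 0   [neg-implies-rule on 2]
6. Box c, 1   [Dia-rule on 4: fresh world 1, 0R1]
7. c, 1   [Box-rule on 6 via 1R1]
8. not c, 2   [neg-Box-rule on 5: fresh world 2, 0R2]
9. c, 2   [Box-rule on 6 via 1R2]
Accessibility: 0R0, 0R1, 0R2, 1R0, 1R1, 1R2, 2R0, 2R1, 2R2
Branch closes: c and not c both at 2.
Every branch closes (one shown): unsatisfiable in S5.

K, T, S4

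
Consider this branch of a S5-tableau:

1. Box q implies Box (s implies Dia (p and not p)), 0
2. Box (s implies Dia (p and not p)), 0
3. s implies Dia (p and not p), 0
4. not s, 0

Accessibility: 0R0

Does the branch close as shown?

There is no literal clash: for every atom and world, at most one sign appears.

Not closed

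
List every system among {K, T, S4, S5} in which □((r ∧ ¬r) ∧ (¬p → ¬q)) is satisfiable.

T-tableau for the formula:
1. □((r ∧ ¬r) ∧ (¬p → ¬q)), w0
2. (r ∧ ¬r) ∧ (¬p → ¬q), w0   [□-rule on 1 via w0Rw0]
3. r ∧ ¬r, w0   [∧-rule on 2]
4. ¬p → ¬q, w0   [∧-rule on 2]
5. r, w0   [∧-rule on 3]
6. ¬r, w0   [∧-rule on 3]
Accessibility: w0Rw0
Branch closes: r and ¬r both at w0.
Every branch closes (one shown): unsatisfiable in T, hence also in S4, S5 (every S4/S5-frame is a T-frame).
K-tableau for the formula:
1. □((r ∧ ¬r) ∧ (¬p → ¬q)), w0
Complete open branch: satisfiable in K.

K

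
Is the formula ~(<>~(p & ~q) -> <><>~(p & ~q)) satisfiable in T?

Unsatisfiable (every branch closes)

1. ~(<>~(p & ~q) -> <><>~(p & ~q)), w0
2. <>~(p & ~q), w0
3. ~<><>~(p & ~q), w0
4. ~<>~(p & ~q), w0
5. p & ~q, w0
6. p, w0
7. ~q, w0
8. ~(p & ~q), w1
9. ~<>~(p & ~q), w1
10. p & ~q, w1
11. p, w1
12. ~q, w1
13. q, w1
Accessibility: w0Rw0, w0Rw1, w1Rw1
Branch closes: q and ~q both at w1.
Every branch closes; the branch above is one of them.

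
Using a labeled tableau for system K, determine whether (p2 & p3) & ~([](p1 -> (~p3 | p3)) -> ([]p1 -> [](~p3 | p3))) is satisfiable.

1. (p2 & p3) & ~([](p1 -> (~p3 | p3)) -> ([]p1 -> [](~p3 | p3))), u
2. p2 & p3, u
3. ~([](p1 -> (~p3 | p3)) -> ([]p1 -> [](~p3 | p3))), u
4. p2, u
5. p3, u
6. [](p1 -> (~p3 | p3)), u
7. ~([]p1 -> [](~p3 | p3)), u
8. []p1, u
9. ~[](~p3 | p3), u
10. ~(~p3 | p3), v
11. p3, v
12. ~p3, v
Accessibility: uRv
Branch closes: p3 and ~p3 both at v.
Every branch closes; the branch above is one of them.

Unsatisfiable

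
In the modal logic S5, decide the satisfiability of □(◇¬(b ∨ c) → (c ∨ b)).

1. □(◇¬(b ∨ c) → (c ∨ b)), w0
2. ◇¬(b ∨ c) → (c ∨ b), w0
3. c ∨ b, w0
4. b, w0
Accessibility: w0Rw0

Yes, satisfiable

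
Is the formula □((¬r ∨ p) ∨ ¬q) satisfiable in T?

Satisfiable (open branch found)

1. □((¬r ∨ p) ∨ ¬q), u
2. (¬r ∨ p) ∨ ¬q, u
3. ¬q, u
Accessibility: uRu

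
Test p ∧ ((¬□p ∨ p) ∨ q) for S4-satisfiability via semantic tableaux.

Yes, satisfiable

1. p ∧ ((¬□p ∨ p) ∨ q), 0
2. p, 0   [∧-rule on 1]
3. (¬□p ∨ p) ∨ q, 0   [∧-rule on 1]
4. q, 0   [∨-rule on 3 (branches; this branch)]
Accessibility: 0R0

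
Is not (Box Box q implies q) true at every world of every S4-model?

Tableau for the negation Box Box q implies q:
1. Box Box q implies q, u
2. q, u
Accessibility: uRu
The negation has an open branch (countermodel exists).

Invalid (countermodel exists)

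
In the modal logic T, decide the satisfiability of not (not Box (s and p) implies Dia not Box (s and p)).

1. not (not Box (s and p) implies Dia not Box (s and p)), 0
2. not Box (s and p), 0
3. not Dia not Box (s and p), 0
4. Box (s and p), 0
5. s and p, 0
6. s, 0
7. p, 0
8. not (s and p), 1
9. Box (s and p), 1
10. s and p, 1
11. s, 1
12. p, 1
13. not p, 1
Accessibility: 0R0, 0R1, 1R1
Branch closes: p and not p both at 1.
Every branch closes; the branch above is one of them.

No, unsatisfiable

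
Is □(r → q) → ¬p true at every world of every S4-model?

No, not valid

Tableau for the negation ¬(□(r → q) → ¬p):
1. ¬(□(r → q) → ¬p), w0
2. □(r → q), w0
3. p, w0
4. r → q, w0
5. q, w0
Accessibility: w0Rw0
The negation has an open branch (countermodel exists).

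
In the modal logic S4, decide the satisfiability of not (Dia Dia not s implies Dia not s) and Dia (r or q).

No, unsatisfiable

1. not (Dia Dia not s implies Dia not s) and Dia (r or q), w0
2. not (Dia Dia not s implies Dia not s), w0
3. Dia (r or q), w0
4. Dia Dia not s, w0
5. not Dia not s, w0
6. s, w0
7. r or q, w1
8. s, w1
9. q, w1
10. Dia not s, w2
11. s, w2
12. not s, w3
13. s, w3
Accessibility: w0Rw0, w0Rw1, w0Rw2, w0Rw3, w1Rw1, w2Rw2, w2Rw3, w3Rw3
Branch closes: s and not s both at w3.
All branches of the tableau close; one closing branch shown above.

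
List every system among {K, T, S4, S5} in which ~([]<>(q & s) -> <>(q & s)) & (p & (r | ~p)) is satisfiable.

K

T-tableau for the formula:
1. ~([]<>(q & s) -> <>(q & s)) & (p & (r | ~p)), 0
2. ~([]<>(q & s) -> <>(q & s)), 0   [&-rule on 1]
3. p & (r | ~p), 0   [&-rule on 1]
4. []<>(q & s), 0   [~->-rule on 2]
5. ~<>(q & s), 0   [~->-rule on 2]
6. p, 0   [&-rule on 3]
7. r | ~p, 0   [&-rule on 3]
8. <>(q & s), 0   [[]-rule on 4 via 0R0]
9. ~(q & s), 0   [~<>-rule on 5 via 0R0]
10. r, 0   [|-rule on 7 (branches; this branch)]
11. ~s, 0   [~&-rule on 9 (branches; this branch)]
12. q & s, 1   [<>-rule on 8: fresh world 1, 0R1]
13. q, 1   [&-rule on 12]
14. s, 1   [&-rule on 12]
15. <>(q & s), 1   [[]-rule on 4 via 0R1]
16. ~(q & s), 1   [~<>-rule on 5 via 0R1]
17. ~s, 1   [~&-rule on 16 (branches; this branch)]
Accessibility: 0R0, 0R1, 1R1
Branch closes: s and ~s both at 1.
Every branch closes (one shown): unsatisfiable in T, hence also in S4, S5 (every S4/S5-frame is a T-frame).
K-tableau for the formula:
1. ~([]<>(q & s) -> <>(q & s)) & (p & (r | ~p)), 0
2. ~([]<>(q & s) -> <>(q & s)), 0   [&-rule on 1]
3. p & (r | ~p), 0   [&-rule on 1]
4. []<>(q & s), 0   [~->-rule on 2]
5. ~<>(q & s), 0   [~->-rule on 2]
6. p, 0   [&-rule on 3]
7. r | ~p, 0   [&-rule on 3]
8. r, 0   [|-rule on 7 (branches; this branch)]
Complete open branch: satisfiable in K.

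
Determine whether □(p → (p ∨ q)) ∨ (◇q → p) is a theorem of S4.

Valid in S4

Tableau for the negation ¬(□(p → (p ∨ q)) ∨ (◇q → p)):
1. ¬(□(p → (p ∨ q)) ∨ (◇q → p)), 0
2. ¬□(p → (p ∨ q)), 0
3. ¬(◇q → p), 0
4. ◇q, 0
5. ¬p, 0
6. ¬(p → (p ∨ q)), 1
7. p, 1
8. ¬(p ∨ q), 1
9. ¬p, 1
10. ¬q, 1
Accessibility: 0R0, 0R1, 1R1
Branch closes: p and ¬p both at 1.
All branches of the negation close; one closing branch shown above.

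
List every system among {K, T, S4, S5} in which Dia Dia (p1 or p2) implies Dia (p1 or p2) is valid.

T-tableau for the negation not (Dia Dia (p1 or p2) implies Dia (p1 or p2)):
1. not (Dia Dia (p1 or p2) implies Dia (p1 or p2)), w0
2. Dia Dia (p1 or p2), w0   [neg-implies-rule on 1]
3. not Dia (p1 or p2), w0   [neg-implies-rule on 1]
4. not (p1 or p2), w0   [neg-Dia-rule on 3 via w0Rw0]
5. not p1, w0   [neg-or-rule on 4]
6. not p2, w0   [neg-or-rule on 4]
7. Dia (p1 or p2), w1   [Dia-rule on 2: fresh world w1, w0Rw1]
8. not (p1 or p2), w1   [neg-Dia-rule on 3 via w0Rw1]
9. not p1, w1   [neg-or-rule on 8]
10. not p2, w1   [neg-or-rule on 8]
11. p1 or p2, w2   [Dia-rule on 7: fresh world w2, w1Rw2]
12. p2, w2   [or-rule on 11 (branches; this branch)]
Accessibility: w0Rw0, w0Rw1, w1Rw1, w1Rw2, w2Rw2
Complete open branch: countermodel on a T-frame, so not valid in T, nor in K (the same frame is also a K-frame).
S4-tableau for the negation not (Dia Dia (p1 or p2) implies Dia (p1 or p2)):
1. not (Dia Dia (p1 or p2) implies Dia (p1 or p2)), w0
2. Dia Dia (p1 or p2), w0   [neg-implies-rule on 1]
3. not Dia (p1 or p2), w0   [neg-implies-rule on 1]
4. not (p1 or p2), w0   [neg-Dia-rule on 3 via w0Rw0]
5. not p1, w0   [neg-or-rule on 4]
6. not p2, w0   [neg-or-rule on 4]
7. Dia (p1 or p2), w1   [Dia-rule on 2: fresh world w1, w0Rw1]
8. not (p1 or p2), w1   [neg-Dia-rule on 3 via w0Rw1]
9. not p1, w1   [neg-or-rule on 8]
10. not p2, w1   [neg-or-rule on 8]
11. p1 or p2, w2   [Dia-rule on 7: fresh world w2, w1Rw2]
12. not (p1 or p2), w2   [neg-Dia-rule on 3 via w0Rw2]
13. not p1, w2   [neg-or-rule on 12]
14. not p2, w2   [neg-or-rule on 12]
15. p2, w2   [or-rule on 11 (branches; this branch)]
Accessibility: w0Rw0, w0Rw1, w0Rw2, w1Rw1, w1Rw2, w2Rw2
Branch closes: p2 and not p2 both at w2.
Every branch closes (one shown): valid in S4, hence also in S5 (every theorem of S4 is a theorem of S5).

S4, S5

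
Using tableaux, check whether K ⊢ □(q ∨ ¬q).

Yes, valid

Tableau for the negation ¬□(q ∨ ¬q):
1. ¬□(q ∨ ¬q), 0
2. ¬(q ∨ ¬q), 1   [¬□-rule on 1: fresh world 1, 0R1]
3. ¬q, 1   [¬∨-rule on 2]
4. q, 1   [¬∨-rule on 2]
Accessibility: 0R1
Branch closes: q and ¬q both at 1.
Every branch of the negation's tableau closes; the branch above is one of them.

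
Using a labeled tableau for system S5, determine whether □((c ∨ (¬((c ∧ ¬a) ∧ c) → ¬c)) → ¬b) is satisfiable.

1. □((c ∨ (¬((c ∧ ¬a) ∧ c) → ¬c)) → ¬b), 0
2. (c ∨ (¬((c ∧ ¬a) ∧ c) → ¬c)) → ¬b, 0
3. ¬b, 0
Accessibility: 0R0

Yes, satisfiable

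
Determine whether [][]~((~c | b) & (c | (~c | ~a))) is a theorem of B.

No, not valid

Tableau for the negation ~[][]~((~c | b) & (c | (~c | ~a))):
1. ~[][]~((~c | b) & (c | (~c | ~a))), u
2. ~[]~((~c | b) & (c | (~c | ~a))), v   [~[]-rule on 1: fresh world v, uRv]
3. (~c | b) & (c | (~c | ~a)), w   [~[]-rule on 2: fresh world w, vRw]
4. ~c | b, w   [&-rule on 3]
5. c | (~c | ~a), w   [&-rule on 3]
6. b, w   [|-rule on 4 (branches; this branch)]
7. ~c | ~a, w   [|-rule on 5 (branches; this branch)]
8. ~a, w   [|-rule on 7 (branches; this branch)]
Accessibility: uRu, uRv, vRu, vRv, vRw, wRv, wRw
The negation has an open branch (countermodel exists).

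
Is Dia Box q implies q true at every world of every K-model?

Tableau for the negation not (Dia Box q implies q):
1. not (Dia Box q implies q), u
2. Dia Box q, u
3. not q, u
4. Box q, v
Accessibility: uRv
The negation has an open branch (countermodel exists).

Invalid (countermodel exists)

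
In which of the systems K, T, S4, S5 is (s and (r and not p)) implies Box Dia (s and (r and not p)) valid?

S5-tableau for the negation not ((s and (r and not p)) implies Box Dia (s and (r and not p))):
1. not ((s and (r and not p)) implies Box Dia (s and (r and not p))), 0
2. s and (r and not p), 0
3. not Box Dia (s and (r and not p)), 0
4. s, 0
5. r and not p, 0
6. r, 0
7. not p, 0
8. not Dia (s and (r and not p)), 1
9. not (s and (r and not p)), 0
10. not (s and (r and not p)), 1
11. not (r and not p), 0
12. not (r and not p), 1
13. p, 0
Accessibility: 0R0, 0R1, 1R0, 1R1
Branch closes: p and not p both at 0.
Every branch closes (one shown): valid in S5.
S4-tableau for the negation not ((s and (r and not p)) implies Box Dia (s and (r and not p))):
1. not ((s and (r and not p)) implies Box Dia (s and (r and not p))), 0
2. s and (r and not p), 0
3. not Box Dia (s and (r and not p)), 0
4. s, 0
5. r and not p, 0
6. r, 0
7. not p, 0
8. not Dia (s and (r and not p)), 1
9. not (s and (r and not p)), 1
10. not (r and not p), 1
11. p, 1
Accessibility: 0R0, 0R1, 1R1
Complete open branch: countermodel on an S4-frame, so not valid in S4, nor in K, T (the same frame is also a K-frame and a T-frame).

S5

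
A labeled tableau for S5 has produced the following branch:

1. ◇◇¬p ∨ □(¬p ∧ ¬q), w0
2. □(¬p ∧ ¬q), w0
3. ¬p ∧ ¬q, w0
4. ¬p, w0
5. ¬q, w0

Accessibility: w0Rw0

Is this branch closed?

Open

There is no literal clash: for every atom and world, at most one sign appears.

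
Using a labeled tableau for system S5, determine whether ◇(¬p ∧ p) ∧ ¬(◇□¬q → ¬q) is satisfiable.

Unsatisfiable (every branch closes)

1. ◇(¬p ∧ p) ∧ ¬(◇□¬q → ¬q), u
2. ◇(¬p ∧ p), u   [∧-rule on 1]
3. ¬(◇□¬q → ¬q), u   [∧-rule on 1]
4. ◇□¬q, u   [¬→-rule on 3]
5. q, u   [¬→-rule on 3]
6. ¬p ∧ p, v   [◇-rule on 2: fresh world v, uRv]
7. ¬p, v   [∧-rule on 6]
8. p, v   [∧-rule on 6]
Accessibility: uRu, uRv, vRu, vRv
Branch closes: p and ¬p both at v.
(One branch shown.) All branches close.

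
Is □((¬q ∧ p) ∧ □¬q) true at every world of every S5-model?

Tableau for the negation ¬□((¬q ∧ p) ∧ □¬q):
1. ¬□((¬q ∧ p) ∧ □¬q), 0
2. ¬((¬q ∧ p) ∧ □¬q), 1
3. ¬□¬q, 1
4. q, 2
Accessibility: 0R0, 0R1, 0R2, 1R0, 1R1, 1R2, 2R0, 2R1, 2R2
The negation has an open branch (countermodel exists).

Invalid (countermodel exists)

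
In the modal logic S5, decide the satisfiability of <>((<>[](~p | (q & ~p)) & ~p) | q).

1. <>((<>[](~p | (q & ~p)) & ~p) | q), u
2. (<>[](~p | (q & ~p)) & ~p) | q, v
3. q, v
Accessibility: uRu, uRv, vRu, vRv

Satisfiable (open branch found)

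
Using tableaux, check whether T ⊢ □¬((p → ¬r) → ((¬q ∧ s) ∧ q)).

Tableau for the negation ¬□¬((p → ¬r) → ((¬q ∧ s) ∧ q)):
1. ¬□¬((p → ¬r) → ((¬q ∧ s) ∧ q)), w0
2. (p → ¬r) → ((¬q ∧ s) ∧ q), w1   [¬□-rule on 1: fresh world w1, w0Rw1]
3. ¬(p → ¬r), w1   [→-rule on 2 (branches; this branch)]
4. p, w1   [¬→-rule on 3]
5. r, w1   [¬→-rule on 3]
Accessibility: w0Rw0, w0Rw1, w1Rw1
The negation has an open branch (countermodel exists).

Not valid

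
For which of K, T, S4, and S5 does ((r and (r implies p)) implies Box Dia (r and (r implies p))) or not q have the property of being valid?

S4-tableau for the negation not (((r and (r implies p)) implies Box Dia (r and (r implies p))) or not q):
1. not (((r and (r implies p)) implies Box Dia (r and (r implies p))) or not q), w0
2. not ((r and (r implies p)) implies Box Dia (r and (r implies p))), w0
3. q, w0
4. r and (r implies p), w0
5. not Box Dia (r and (r implies p)), w0
6. r, w0
7. r implies p, w0
8. p, w0
9. not Dia (r and (r implies p)), w1
10. not (r and (r implies p)), w1
11. not (r implies p), w1
12. r, w1
13. not p, w1
Accessibility: w0Rw0, w0Rw1, w1Rw1
Complete open branch: countermodel on an S4-frame, so not valid in S4, nor in K, T (the same frame is also a K-frame and a T-frame).
S5-tableau for the negation not (((r and (r implies p)) implies Box Dia (r and (r implies p))) or not q):
1. not (((r and (r implies p)) implies Box Dia (r and (r implies p))) or not q), w0
2. not ((r and (r implies p)) implies Box Dia (r and (r implies p))), w0
3. q, w0
4. r and (r implies p), w0
5. not Box Dia (r and (r implies p)), w0
6. r, w0
7. r implies p, w0
8. p, w0
9. not Dia (r and (r implies p)), w1
10. not (r and (r implies p)), w0
11. not (r and (r implies p)), w1
12. not (r implies p), w0
13. not p, w0
Accessibility: w0Rw0, w0Rw1, w1Rw0, w1Rw1
Branch closes: p and not p both at w0.
Every branch closes (one shown): valid in S5.

S5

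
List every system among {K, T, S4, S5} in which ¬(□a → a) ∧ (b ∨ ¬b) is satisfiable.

T-tableau for the formula:
1. ¬(□a → a) ∧ (b ∨ ¬b), w0
2. ¬(□a → a), w0
3. b ∨ ¬b, w0
4. □a, w0
5. ¬a, w0
6. a, w0
Accessibility: w0Rw0
Branch closes: a and ¬a both at w0.
Every branch closes (one shown): unsatisfiable in T, hence also in S4, S5 (every S4/S5-frame is a T-frame).
K-tableau for the formula:
1. ¬(□a → a) ∧ (b ∨ ¬b), w0
2. ¬(□a → a), w0
3. b ∨ ¬b, w0
4. □a, w0
5. ¬a, w0
6. ¬b, w0
Complete open branch: satisfiable in K.

K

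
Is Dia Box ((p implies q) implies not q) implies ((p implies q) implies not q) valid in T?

Tableau for the negation not (Dia Box ((p implies q) implies not q) implies ((p implies q) implies not q)):
1. not (Dia Box ((p implies q) implies not q) implies ((p implies q) implies not q)), w0
2. Dia Box ((p implies q) implies not q), w0
3. not ((p implies q) implies not q), w0
4. p implies q, w0
5. q, w0
6. Box ((p implies q) implies not q), w1
7. (p implies q) implies not q, w1
8. not q, w1
Accessibility: w0Rw0, w0Rw1, w1Rw1
The negation has an open branch (countermodel exists).

Invalid (countermodel exists)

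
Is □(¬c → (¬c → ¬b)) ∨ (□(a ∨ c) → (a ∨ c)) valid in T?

Valid in T

Tableau for the negation ¬(□(¬c → (¬c → ¬b)) ∨ (□(a ∨ c) → (a ∨ c))):
1. ¬(□(¬c → (¬c → ¬b)) ∨ (□(a ∨ c) → (a ∨ c))), 0
2. ¬□(¬c → (¬c → ¬b)), 0
3. ¬(□(a ∨ c) → (a ∨ c)), 0
4. □(a ∨ c), 0
5. ¬(a ∨ c), 0
6. ¬a, 0
7. ¬c, 0
8. a ∨ c, 0
9. c, 0
Accessibility: 0R0
Branch closes: c and ¬c both at 0.
All branches of the negation close; one closing branch shown above.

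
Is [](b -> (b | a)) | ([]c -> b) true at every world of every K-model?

Valid in K

Tableau for the negation ~([](b -> (b | a)) | ([]c -> b)):
1. ~([](b -> (b | a)) | ([]c -> b)), u
2. ~[](b -> (b | a)), u
3. ~([]c -> b), u
4. []c, u
5. ~b, u
6. ~(b -> (b | a)), v
7. b, v
8. ~(b | a), v
9. ~b, v
10. ~a, v
Accessibility: uRv
Branch closes: b and ~b both at v.
Every branch of the negation's tableau closes; the branch above is one of them.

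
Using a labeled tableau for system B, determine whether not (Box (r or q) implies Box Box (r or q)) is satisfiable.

1. not (Box (r or q) implies Box Box (r or q)), u
2. Box (r or q), u   [neg-implies-rule on 1]
3. not Box Box (r or q), u   [neg-implies-rule on 1]
4. r or q, u   [Box-rule on 2 via uRu]
5. q, u   [or-rule on 4 (branches; this branch)]
6. not Box (r or q), v   [neg-Box-rule on 3: fresh world v, uRv]
7. r or q, v   [Box-rule on 2 via uRv]
8. q, v   [or-rule on 7 (branches; this branch)]
9. not (r or q), w   [neg-Box-rule on 6: fresh world w, vRw]
10. not r, w   [neg-or-rule on 9]
11. not q, w   [neg-or-rule on 9]
Accessibility: uRu, uRv, vRu, vRv, vRw, wRv, wRw

Satisfiable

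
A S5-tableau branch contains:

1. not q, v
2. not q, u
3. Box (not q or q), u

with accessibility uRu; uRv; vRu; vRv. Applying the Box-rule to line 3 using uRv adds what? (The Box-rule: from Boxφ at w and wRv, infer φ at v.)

not q or q, v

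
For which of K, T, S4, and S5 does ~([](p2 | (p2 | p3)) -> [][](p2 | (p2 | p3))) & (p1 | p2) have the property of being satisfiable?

K, T

S4-tableau for the formula:
1. ~([](p2 | (p2 | p3)) -> [][](p2 | (p2 | p3))) & (p1 | p2), 0
2. ~([](p2 | (p2 | p3)) -> [][](p2 | (p2 | p3))), 0
3. p1 | p2, 0
4. [](p2 | (p2 | p3)), 0
5. ~[][](p2 | (p2 | p3)), 0
6. p2 | (p2 | p3), 0
7. p2, 0
8. p2 | p3, 0
9. p3, 0
10. ~[](p2 | (p2 | p3)), 1
11. p2 | (p2 | p3), 1
12. p2 | p3, 1
13. p3, 1
14. ~(p2 | (p2 | p3)), 2
15. ~p2, 2
16. ~(p2 | p3), 2
17. ~p3, 2
18. p2 | (p2 | p3), 2
19. p2 | p3, 2
20. p3, 2
Accessibility: 0R0, 0R1, 0R2, 1R1, 1R2, 2R2
Branch closes: p3 and ~p3 both at 2.
Every branch closes (one shown): unsatisfiable in S4, hence also in S5 (every S5-frame is an S4-frame).
T-tableau for the formula:
1. ~([](p2 | (p2 | p3)) -> [][](p2 | (p2 | p3))) & (p1 | p2), 0
2. ~([](p2 | (p2 | p3)) -> [][](p2 | (p2 | p3))), 0
3. p1 | p2, 0
4. [](p2 | (p2 | p3)), 0
5. ~[][](p2 | (p2 | p3)), 0
6. p2 | (p2 | p3), 0
7. p2, 0
8. p2 | p3, 0
9. p3, 0
10. ~[](p2 | (p2 | p3)), 1
11. p2 | (p2 | p3), 1
12. p2 | p3, 1
13. p3, 1
14. ~(p2 | (p2 | p3)), 2
15. ~p2, 2
16. ~(p2 | p3), 2
17. ~p3, 2
Accessibility: 0R0, 0R1, 1R1, 1R2, 2R2
Complete open branch: satisfiable in T, hence also in K (this T-model is also a K-model).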